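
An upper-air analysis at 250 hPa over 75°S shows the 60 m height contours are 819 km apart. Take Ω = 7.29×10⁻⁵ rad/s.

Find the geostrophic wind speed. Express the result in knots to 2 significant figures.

Coriolis parameter at 75°S:
f = 2Ω sin φ = 2 × 7.29×10⁻⁵ × sin 75° = 1.41×10⁻⁴ s⁻¹
Height gradient: |∂Z/∂n| = 60 m / 819000 m = 7.33×10⁻⁵
On a pressure surface, geostrophic balance gives V_g = (g/f)|∂Z/∂n|:
V_g = 9.81 × 7.33×10⁻⁵ / 1.41×10⁻⁴ = 5.10 m/s
Converting: 5.10 m/s × 1.944 = 9.9 knots

9.9 knots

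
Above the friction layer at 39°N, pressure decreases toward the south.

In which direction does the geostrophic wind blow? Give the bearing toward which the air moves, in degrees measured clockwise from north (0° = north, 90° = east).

The pressure-gradient force points toward the south (bearing 180°).
Geostrophic balance: in the Northern Hemisphere the Coriolis force deflects motion to the right, so the geostrophic wind blows 90° to the right of the pressure-gradient force (low pressure on the left).
Rotating 180° by 90° clockwise gives 270° — the wind blows toward the west.

270°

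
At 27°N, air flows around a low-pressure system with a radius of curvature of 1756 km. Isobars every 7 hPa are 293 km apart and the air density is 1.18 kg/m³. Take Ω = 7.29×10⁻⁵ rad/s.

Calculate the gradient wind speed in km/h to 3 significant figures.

90.5 km/h

Coriolis parameter at 27°N:
f = 2Ω sin φ = 2 × 7.29×10⁻⁵ × sin 27° = 6.62×10⁻⁵ s⁻¹
Pressure gradient: |∂P/∂n| = 700 Pa / 293000 m = 2.39×10⁻³ Pa/m
Geostrophic speed: V_g = |∂P/∂n|/(fρ) = 2.39×10⁻³/(6.62×10⁻⁵ × 1.18) = 30.6 m/s
Around a low, centrifugal force acts outward with Coriolis, so pressure-gradient force balances both:
(1/ρ)|∂P/∂n| = fV + V²/R  →  V² + fR·V − fR·V_g = 0
With fR = 6.62×10⁻⁵ × 1756×10³ m = 116 m/s:
V = [−fR + √((fR)² + 4 fR V_g)]/2 = [−116 + √(116² + 4×116×30.6)]/2 = 25.1 m/s
Subgeostrophic (V < V_g = 30.6 m/s), as expected around a low.
Converting: 25.1 m/s × 3.6 = 90.5 km/h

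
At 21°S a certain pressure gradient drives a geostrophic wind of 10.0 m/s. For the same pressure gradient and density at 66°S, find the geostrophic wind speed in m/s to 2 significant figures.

3.9 m/s

With the same pressure gradient and density, V_g ∝ 1/f ∝ 1/sin φ.
V₂ = V₁ · sin φ₁ / sin φ₂ = 10.0 × sin 21° / sin 66°
V₂ = 10.0 × 0.3584/0.9135 = 3.9 m/s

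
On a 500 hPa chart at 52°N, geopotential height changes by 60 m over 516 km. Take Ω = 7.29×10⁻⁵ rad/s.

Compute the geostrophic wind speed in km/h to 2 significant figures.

Coriolis parameter at 52°N:
f = 2Ω sin φ = 2 × 7.29×10⁻⁵ × sin 52° = 1.15×10⁻⁴ s⁻¹
Height gradient: |∂Z/∂n| = 60 m / 516000 m = 1.16×10⁻⁴
On a pressure surface, geostrophic balance gives V_g = (g/f)|∂Z/∂n|:
V_g = 9.81 × 1.16×10⁻⁴ / 1.15×10⁻⁴ = 9.93 m/s
Converting: 9.93 m/s × 3.6 = 36 km/h

36 km/h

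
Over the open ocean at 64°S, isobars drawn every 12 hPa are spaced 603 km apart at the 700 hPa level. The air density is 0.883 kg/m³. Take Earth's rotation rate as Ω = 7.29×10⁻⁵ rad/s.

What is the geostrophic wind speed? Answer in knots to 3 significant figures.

Coriolis parameter at 64°S:
f = 2Ω sin φ = 2 × 7.29×10⁻⁵ × sin 64° = 1.31×10⁻⁴ s⁻¹
Pressure gradient: |∂P/∂n| = 1200 Pa / 603000 m = 1.99×10⁻³ Pa/m
Geostrophic balance (pressure-gradient force = Coriolis force):
V_g = (1/(fρ)) |∂P/∂n| = 1.99×10⁻³ / (1.31×10⁻⁴ × 0.883) = 17.2 m/s
Converting: 17.2 m/s × 1.944 = 33.4 knots

33.4 knots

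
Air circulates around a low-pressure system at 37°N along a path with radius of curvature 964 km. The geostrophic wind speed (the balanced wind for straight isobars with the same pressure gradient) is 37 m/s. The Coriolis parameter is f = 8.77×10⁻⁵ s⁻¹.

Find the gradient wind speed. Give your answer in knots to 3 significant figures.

54.1 knots

Around a low, centrifugal force acts outward with Coriolis, so pressure-gradient force balances both:
(1/ρ)|∂P/∂n| = fV + V²/R  →  V² + fR·V − fR·V_g = 0
With fR = 8.77×10⁻⁵ × 964×10³ m = 84.5 m/s:
V = [−fR + √((fR)² + 4 fR V_g)]/2 = [−84.5 + √(84.5² + 4×84.5×37)]/2 = 27.8 m/s
Subgeostrophic (V < V_g = 37 m/s), as expected around a low.
Converting: 27.8 m/s × 1.944 = 54.1 knots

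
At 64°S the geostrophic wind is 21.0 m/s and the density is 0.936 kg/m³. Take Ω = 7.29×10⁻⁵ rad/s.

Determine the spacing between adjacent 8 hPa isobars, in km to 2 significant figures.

Coriolis parameter at 64°S:
f = 2Ω sin φ = 2 × 7.29×10⁻⁵ × sin 64° = 1.31×10⁻⁴ s⁻¹
Geostrophic balance rearranged: |∂P/∂n| = f ρ V_g
|∂P/∂n| = 1.31×10⁻⁴ × 0.936 × 21.0 = 2.58×10⁻³ Pa/m
Isobar spacing: Δn = ΔP/|∂P/∂n| = 800 Pa / 2.58×10⁻³ Pa/m = 310583 m ≈ 310 km

310 km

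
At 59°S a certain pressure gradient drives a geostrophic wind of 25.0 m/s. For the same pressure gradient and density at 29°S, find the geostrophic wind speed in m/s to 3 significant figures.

44.2 m/s

With the same pressure gradient and density, V_g ∝ 1/f ∝ 1/sin φ.
V₂ = V₁ · sin φ₁ / sin φ₂ = 25.0 × sin 59° / sin 29°
V₂ = 25.0 × 0.8572/0.4848 = 44.2 m/s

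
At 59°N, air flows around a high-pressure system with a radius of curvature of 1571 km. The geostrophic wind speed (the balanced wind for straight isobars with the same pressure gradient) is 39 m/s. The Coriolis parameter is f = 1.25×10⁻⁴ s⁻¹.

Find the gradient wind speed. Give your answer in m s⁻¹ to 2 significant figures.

54 m s⁻¹

Around a high, pressure-gradient force acts outward with centrifugal, so Coriolis balances both:
fV = (1/ρ)|∂P/∂n| + V²/R  →  V² − fR·V + fR·V_g = 0
With fR = 1.25×10⁻⁴ × 1571×10³ m = 196 m/s:
V = [fR − √((fR)² − 4 fR V_g)]/2 = [196 − √(196² − 4×196×39)]/2 = 53.7 m/s
Supergeostrophic (V > V_g = 39 m/s), as expected around a high.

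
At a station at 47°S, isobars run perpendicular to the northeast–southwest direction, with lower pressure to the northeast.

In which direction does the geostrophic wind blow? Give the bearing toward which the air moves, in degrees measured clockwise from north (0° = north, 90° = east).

The pressure-gradient force points toward the northeast (bearing 045°).
Geostrophic balance: in the Southern Hemisphere the Coriolis force deflects motion to the left, so the geostrophic wind blows 90° to the left of the pressure-gradient force (low pressure on the right).
Rotating 045° by 90° counterclockwise gives 315° — the wind blows toward the northwest.

315°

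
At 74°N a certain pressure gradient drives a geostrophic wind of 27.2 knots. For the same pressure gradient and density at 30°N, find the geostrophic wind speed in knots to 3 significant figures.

52.3 knots

With the same pressure gradient and density, V_g ∝ 1/f ∝ 1/sin φ.
V₂ = V₁ · sin φ₁ / sin φ₂ = 27.2 × sin 74° / sin 30°
V₂ = 27.2 × 0.9613/0.5000 = 52.3 knots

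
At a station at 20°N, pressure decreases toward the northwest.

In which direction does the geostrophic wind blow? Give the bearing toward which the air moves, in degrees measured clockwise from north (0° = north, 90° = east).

045°

The pressure-gradient force points toward the northwest (bearing 315°).
Geostrophic balance: in the Northern Hemisphere the Coriolis force deflects motion to the right, so the geostrophic wind blows 90° to the right of the pressure-gradient force (low pressure on the left).
Rotating 315° by 90° clockwise gives 045° — the wind blows toward the northeast.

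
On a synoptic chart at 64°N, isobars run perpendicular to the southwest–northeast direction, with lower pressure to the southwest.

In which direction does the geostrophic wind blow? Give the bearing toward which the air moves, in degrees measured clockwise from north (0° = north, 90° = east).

The pressure-gradient force points toward the southwest (bearing 225°).
Geostrophic balance: in the Northern Hemisphere the Coriolis force deflects motion to the right, so the geostrophic wind blows 90° to the right of the pressure-gradient force (low pressure on the left).
Rotating 225° by 90° clockwise gives 315° — the wind blows toward the northwest.

315°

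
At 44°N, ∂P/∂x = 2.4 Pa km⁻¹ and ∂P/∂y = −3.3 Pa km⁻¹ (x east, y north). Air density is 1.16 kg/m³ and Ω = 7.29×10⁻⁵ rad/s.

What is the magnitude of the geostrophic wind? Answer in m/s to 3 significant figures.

34.7 m/s

Coriolis parameter at 44°N:
f = 2Ω sin φ = 2 × 7.29×10⁻⁵ × sin 44° = 1.01×10⁻⁴ s⁻¹
Component geostrophic relations (x east, y north):
u_g = −(1/(fρ)) ∂P/∂y,  v_g = (1/(fρ)) ∂P/∂x
u_g = −(−3.3×10⁻³)/(1.01×10⁻⁴ × 1.16) = 28.1 m/s;  v_g = (2.4×10⁻³)/(1.01×10⁻⁴ × 1.16) = 20.4 m/s
|V_g| = √(u_g² + v_g²) = 34.7 m/s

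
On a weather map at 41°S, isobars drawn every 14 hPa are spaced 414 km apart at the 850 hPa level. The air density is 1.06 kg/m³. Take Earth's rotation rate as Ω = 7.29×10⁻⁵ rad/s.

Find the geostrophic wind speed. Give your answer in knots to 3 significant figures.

64.8 knots

Coriolis parameter at 41°S:
f = 2Ω sin φ = 2 × 7.29×10⁻⁵ × sin 41° = 9.57×10⁻⁵ s⁻¹
Pressure gradient: |∂P/∂n| = 1400 Pa / 414000 m = 3.38×10⁻³ Pa/m
Geostrophic balance (pressure-gradient force = Coriolis force):
V_g = (1/(fρ)) |∂P/∂n| = 3.38×10⁻³ / (9.57×10⁻⁵ × 1.06) = 33.4 m/s
Converting: 33.4 m/s × 1.944 = 64.8 knots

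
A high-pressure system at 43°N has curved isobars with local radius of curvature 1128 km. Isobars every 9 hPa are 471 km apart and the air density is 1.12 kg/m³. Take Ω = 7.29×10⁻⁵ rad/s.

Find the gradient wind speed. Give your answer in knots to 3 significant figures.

Coriolis parameter at 43°N:
f = 2Ω sin φ = 2 × 7.29×10⁻⁵ × sin 43° = 9.94×10⁻⁵ s⁻¹
Pressure gradient: |∂P/∂n| = 900 Pa / 471000 m = 1.91×10⁻³ Pa/m
Geostrophic speed: V_g = |∂P/∂n|/(fρ) = 1.91×10⁻³/(9.94×10⁻⁵ × 1.12) = 17.2 m/s
Around a high, pressure-gradient force acts outward with centrifugal, so Coriolis balances both:
fV = (1/ρ)|∂P/∂n| + V²/R  →  V² − fR·V + fR·V_g = 0
With fR = 9.94×10⁻⁵ × 1128×10³ m = 112 m/s:
V = [fR − √((fR)² − 4 fR V_g)]/2 = [112 − √(112² − 4×112×17.2)]/2 = 21.1 m/s
Supergeostrophic (V > V_g = 17.2 m/s), as expected around a high.
Converting: 21.1 m/s × 1.944 = 41.1 knots

41.1 knots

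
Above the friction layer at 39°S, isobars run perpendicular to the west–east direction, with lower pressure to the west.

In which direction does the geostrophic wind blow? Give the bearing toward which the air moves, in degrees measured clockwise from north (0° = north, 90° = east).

The pressure-gradient force points toward the west (bearing 270°).
Geostrophic balance: in the Southern Hemisphere the Coriolis force deflects motion to the left, so the geostrophic wind blows 90° to the left of the pressure-gradient force (low pressure on the right).
Rotating 270° by 90° counterclockwise gives 180° — the wind blows toward the south.

180°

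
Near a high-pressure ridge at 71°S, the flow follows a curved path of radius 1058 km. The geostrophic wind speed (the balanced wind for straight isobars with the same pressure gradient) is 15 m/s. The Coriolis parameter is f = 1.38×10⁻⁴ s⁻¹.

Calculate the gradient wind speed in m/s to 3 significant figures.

17.0 m/s

Around a high, pressure-gradient force acts outward with centrifugal, so Coriolis balances both:
fV = (1/ρ)|∂P/∂n| + V²/R  →  V² − fR·V + fR·V_g = 0
With fR = 1.38×10⁻⁴ × 1058×10³ m = 146 m/s:
V = [fR − √((fR)² − 4 fR V_g)]/2 = [146 − √(146² − 4×146×15)]/2 = 17 m/s
Supergeostrophic (V > V_g = 15 m/s), as expected around a high.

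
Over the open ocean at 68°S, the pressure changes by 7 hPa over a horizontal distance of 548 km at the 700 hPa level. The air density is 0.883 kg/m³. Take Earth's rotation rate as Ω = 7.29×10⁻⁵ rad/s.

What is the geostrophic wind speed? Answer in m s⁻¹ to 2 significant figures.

11 m s⁻¹

Coriolis parameter at 68°S:
f = 2Ω sin φ = 2 × 7.29×10⁻⁵ × sin 68° = 1.35×10⁻⁴ s⁻¹
Pressure gradient: |∂P/∂n| = 700 Pa / 548000 m = 1.28×10⁻³ Pa/m
Geostrophic balance (pressure-gradient force = Coriolis force):
V_g = (1/(fρ)) |∂P/∂n| = 1.28×10⁻³ / (1.35×10⁻⁴ × 0.883) = 10.7 m/s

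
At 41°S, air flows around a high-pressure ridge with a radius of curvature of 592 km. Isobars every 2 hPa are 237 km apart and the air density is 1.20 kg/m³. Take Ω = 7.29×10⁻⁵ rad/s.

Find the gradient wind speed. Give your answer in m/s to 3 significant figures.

8.68 m/s

Coriolis parameter at 41°S:
f = 2Ω sin φ = 2 × 7.29×10⁻⁵ × sin 41° = 9.57×10⁻⁵ s⁻¹
Pressure gradient: |∂P/∂n| = 200 Pa / 237000 m = 8.44×10⁻⁴ Pa/m
Geostrophic speed: V_g = |∂P/∂n|/(fρ) = 8.44×10⁻⁴/(9.57×10⁻⁵ × 1.20) = 7.35 m/s
Around a high, pressure-gradient force acts outward with centrifugal, so Coriolis balances both:
fV = (1/ρ)|∂P/∂n| + V²/R  →  V² − fR·V + fR·V_g = 0
With fR = 9.57×10⁻⁵ × 592×10³ m = 56.6 m/s:
V = [fR − √((fR)² − 4 fR V_g)]/2 = [56.6 − √(56.6² − 4×56.6×7.35)]/2 = 8.68 m/s
Supergeostrophic (V > V_g = 7.35 m/s), as expected around a high.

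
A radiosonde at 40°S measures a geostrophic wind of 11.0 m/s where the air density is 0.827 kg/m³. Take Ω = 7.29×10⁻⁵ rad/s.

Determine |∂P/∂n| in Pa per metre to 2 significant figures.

Coriolis parameter at 40°S:
f = 2Ω sin φ = 2 × 7.29×10⁻⁵ × sin 40° = 9.37×10⁻⁵ s⁻¹
Geostrophic balance rearranged: |∂P/∂n| = f ρ V_g
|∂P/∂n| = 9.37×10⁻⁵ × 0.827 × 11.0 = 8.53×10⁻⁴ Pa/m

8.5×10⁻⁴ Pa/m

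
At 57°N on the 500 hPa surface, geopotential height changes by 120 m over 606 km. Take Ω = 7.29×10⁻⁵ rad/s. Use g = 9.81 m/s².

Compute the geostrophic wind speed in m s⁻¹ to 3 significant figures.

15.9 m s⁻¹

Coriolis parameter at 57°N:
f = 2Ω sin φ = 2 × 7.29×10⁻⁵ × sin 57° = 1.22×10⁻⁴ s⁻¹
Height gradient: |∂Z/∂n| = 120 m / 606000 m = 1.98×10⁻⁴
On a pressure surface, geostrophic balance gives V_g = (g/f)|∂Z/∂n|:
V_g = 9.81 × 1.98×10⁻⁴ / 1.22×10⁻⁴ = 15.9 m/s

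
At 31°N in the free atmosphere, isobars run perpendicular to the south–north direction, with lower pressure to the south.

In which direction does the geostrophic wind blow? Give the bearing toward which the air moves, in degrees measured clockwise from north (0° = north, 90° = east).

270°

The pressure-gradient force points toward the south (bearing 180°).
Geostrophic balance: in the Northern Hemisphere the Coriolis force deflects motion to the right, so the geostrophic wind blows 90° to the right of the pressure-gradient force (low pressure on the left).
Rotating 180° by 90° clockwise gives 270° — the wind blows toward the west.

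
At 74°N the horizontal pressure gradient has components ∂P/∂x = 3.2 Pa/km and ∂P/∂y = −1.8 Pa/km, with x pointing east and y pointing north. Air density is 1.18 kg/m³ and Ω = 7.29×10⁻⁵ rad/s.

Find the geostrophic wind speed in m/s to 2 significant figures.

22 m/s

Coriolis parameter at 74°N:
f = 2Ω sin φ = 2 × 7.29×10⁻⁵ × sin 74° = 1.40×10⁻⁴ s⁻¹
Component geostrophic relations (x east, y north):
u_g = −(1/(fρ)) ∂P/∂y,  v_g = (1/(fρ)) ∂P/∂x
u_g = −(−1.8×10⁻³)/(1.40×10⁻⁴ × 1.18) = 10.9 m/s;  v_g = (3.2×10⁻³)/(1.40×10⁻⁴ × 1.18) = 19.3 m/s
|V_g| = √(u_g² + v_g²) = 22.2 m/s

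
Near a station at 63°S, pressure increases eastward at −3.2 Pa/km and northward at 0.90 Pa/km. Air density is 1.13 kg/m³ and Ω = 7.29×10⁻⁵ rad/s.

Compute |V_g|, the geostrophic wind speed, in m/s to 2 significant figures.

Coriolis parameter at 63°S:
f = 2Ω sin φ = 2 × 7.29×10⁻⁵ × sin 63° = 1.30×10⁻⁴ s⁻¹
In the Southern Hemisphere f is negative: f = −1.30×10⁻⁴ s⁻¹.
Component geostrophic relations (x east, y north):
u_g = −(1/(fρ)) ∂P/∂y,  v_g = (1/(fρ)) ∂P/∂x
u_g = −(0.90×10⁻³)/(−1.30×10⁻⁴ × 1.13) = 6.13 m/s;  v_g = (−3.2×10⁻³)/(−1.30×10⁻⁴ × 1.13) = 21.8 m/s
|V_g| = √(u_g² + v_g²) = 22.6 m/s

23 m/s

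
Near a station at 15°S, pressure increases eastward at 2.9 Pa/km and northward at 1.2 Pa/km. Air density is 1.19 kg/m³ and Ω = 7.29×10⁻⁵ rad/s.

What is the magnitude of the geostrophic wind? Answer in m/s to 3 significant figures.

Coriolis parameter at 15°S:
f = 2Ω sin φ = 2 × 7.29×10⁻⁵ × sin 15° = 3.77×10⁻⁵ s⁻¹
In the Southern Hemisphere f is negative: f = −3.77×10⁻⁵ s⁻¹.
Component geostrophic relations (x east, y north):
u_g = −(1/(fρ)) ∂P/∂y,  v_g = (1/(fρ)) ∂P/∂x
u_g = −(1.2×10⁻³)/(−3.77×10⁻⁵ × 1.19) = 26.7 m/s;  v_g = (2.9×10⁻³)/(−3.77×10⁻⁵ × 1.19) = −64.6 m/s
|V_g| = √(u_g² + v_g²) = 69.9 m/s

69.9 m/s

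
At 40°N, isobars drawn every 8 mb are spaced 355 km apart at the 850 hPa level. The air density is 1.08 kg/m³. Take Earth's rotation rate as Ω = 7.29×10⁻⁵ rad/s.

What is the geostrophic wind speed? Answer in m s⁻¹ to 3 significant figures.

Coriolis parameter at 40°N:
f = 2Ω sin φ = 2 × 7.29×10⁻⁵ × sin 40° = 9.37×10⁻⁵ s⁻¹
Pressure gradient: |∂P/∂n| = 800 Pa / 355000 m = 2.25×10⁻³ Pa/m
Geostrophic balance (pressure-gradient force = Coriolis force):
V_g = (1/(fρ)) |∂P/∂n| = 2.25×10⁻³ / (9.37×10⁻⁵ × 1.08) = 22.3 m/s

22.3 m s⁻¹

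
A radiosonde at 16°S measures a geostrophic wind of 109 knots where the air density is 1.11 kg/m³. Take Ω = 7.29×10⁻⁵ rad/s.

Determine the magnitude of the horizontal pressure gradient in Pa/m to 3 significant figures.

2.50×10⁻³ Pa/m

Coriolis parameter at 16°S:
f = 2Ω sin φ = 2 × 7.29×10⁻⁵ × sin 16° = 4.02×10⁻⁵ s⁻¹
Wind speed in SI: 109 knots = 56.1 m/s
Geostrophic balance rearranged: |∂P/∂n| = f ρ V_g
|∂P/∂n| = 4.02×10⁻⁵ × 1.11 × 56.1 = 2.50×10⁻³ Pa/m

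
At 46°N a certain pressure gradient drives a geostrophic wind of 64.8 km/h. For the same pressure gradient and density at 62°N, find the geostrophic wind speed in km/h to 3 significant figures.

With the same pressure gradient and density, V_g ∝ 1/f ∝ 1/sin φ.
V₂ = V₁ · sin φ₁ / sin φ₂ = 64.8 × sin 46° / sin 62°
V₂ = 64.8 × 0.7193/0.8829 = 52.8 km/h

52.8 km/h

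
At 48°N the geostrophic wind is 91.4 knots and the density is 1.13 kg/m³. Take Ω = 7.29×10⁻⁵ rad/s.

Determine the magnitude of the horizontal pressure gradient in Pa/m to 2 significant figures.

5.8×10⁻³ Pa/m

Coriolis parameter at 48°N:
f = 2Ω sin φ = 2 × 7.29×10⁻⁵ × sin 48° = 1.08×10⁻⁴ s⁻¹
Wind speed in SI: 91.4 knots = 47.0 m/s
Geostrophic balance rearranged: |∂P/∂n| = f ρ V_g
|∂P/∂n| = 1.08×10⁻⁴ × 1.13 × 47.0 = 5.76×10⁻³ Pa/m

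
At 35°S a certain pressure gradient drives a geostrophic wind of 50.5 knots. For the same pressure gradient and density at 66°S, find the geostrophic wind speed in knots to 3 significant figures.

31.7 knots

With the same pressure gradient and density, V_g ∝ 1/f ∝ 1/sin φ.
V₂ = V₁ · sin φ₁ / sin φ₂ = 50.5 × sin 35° / sin 66°
V₂ = 50.5 × 0.5736/0.9135 = 31.7 knots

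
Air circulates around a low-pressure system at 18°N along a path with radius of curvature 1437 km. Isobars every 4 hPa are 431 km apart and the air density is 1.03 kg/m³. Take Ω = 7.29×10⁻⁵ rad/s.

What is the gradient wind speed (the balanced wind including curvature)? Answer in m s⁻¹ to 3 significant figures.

16.0 m s⁻¹

Coriolis parameter at 18°N:
f = 2Ω sin φ = 2 × 7.29×10⁻⁵ × sin 18° = 4.51×10⁻⁵ s⁻¹
Pressure gradient: |∂P/∂n| = 400 Pa / 431000 m = 9.28×10⁻⁴ Pa/m
Geostrophic speed: V_g = |∂P/∂n|/(fρ) = 9.28×10⁻⁴/(4.51×10⁻⁵ × 1.03) = 20.0 m/s
Around a low, centrifugal force acts outward with Coriolis, so pressure-gradient force balances both:
(1/ρ)|∂P/∂n| = fV + V²/R  →  V² + fR·V − fR·V_g = 0
With fR = 4.51×10⁻⁵ × 1437×10³ m = 64.7 m/s:
V = [−fR + √((fR)² + 4 fR V_g)]/2 = [−64.7 + √(64.7² + 4×64.7×20)]/2 = 16 m/s
Subgeostrophic (V < V_g = 20 m/s), as expected around a low.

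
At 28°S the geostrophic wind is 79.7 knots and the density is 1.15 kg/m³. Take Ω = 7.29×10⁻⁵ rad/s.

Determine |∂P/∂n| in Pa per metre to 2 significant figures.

3.2×10⁻³ Pa/m

Coriolis parameter at 28°S:
f = 2Ω sin φ = 2 × 7.29×10⁻⁵ × sin 28° = 6.84×10⁻⁵ s⁻¹
Wind speed in SI: 79.7 knots = 41.0 m/s
Geostrophic balance rearranged: |∂P/∂n| = f ρ V_g
|∂P/∂n| = 6.84×10⁻⁵ × 1.15 × 41.0 = 3.23×10⁻³ Pa/m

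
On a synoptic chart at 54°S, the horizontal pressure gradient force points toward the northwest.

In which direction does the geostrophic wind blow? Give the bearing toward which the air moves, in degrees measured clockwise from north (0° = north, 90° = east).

225°

The pressure-gradient force points toward the northwest (bearing 315°).
Geostrophic balance: in the Southern Hemisphere the Coriolis force deflects motion to the left, so the geostrophic wind blows 90° to the left of the pressure-gradient force (low pressure on the right).
Rotating 315° by 90° counterclockwise gives 225° — the wind blows toward the southwest.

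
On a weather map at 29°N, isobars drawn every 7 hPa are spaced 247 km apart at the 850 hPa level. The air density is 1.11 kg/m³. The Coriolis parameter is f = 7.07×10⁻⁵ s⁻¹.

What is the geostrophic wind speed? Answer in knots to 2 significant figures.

Pressure gradient: |∂P/∂n| = 700 Pa / 247000 m = 2.83×10⁻³ Pa/m
Geostrophic balance (pressure-gradient force = Coriolis force):
V_g = (1/(fρ)) |∂P/∂n| = 2.83×10⁻³ / (7.07×10⁻⁵ × 1.11) = 36.1 m/s
Converting: 36.1 m/s × 1.944 = 70 knots

70 knots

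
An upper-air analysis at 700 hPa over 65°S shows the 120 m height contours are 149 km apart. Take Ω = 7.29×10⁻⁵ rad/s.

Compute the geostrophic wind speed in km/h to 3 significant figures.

Coriolis parameter at 65°S:
f = 2Ω sin φ = 2 × 7.29×10⁻⁵ × sin 65° = 1.32×10⁻⁴ s⁻¹
Height gradient: |∂Z/∂n| = 120 m / 149000 m = 8.05×10⁻⁴
On a pressure surface, geostrophic balance gives V_g = (g/f)|∂Z/∂n|:
V_g = 9.81 × 8.05×10⁻⁴ / 1.32×10⁻⁴ = 59.8 m/s
Converting: 59.8 m/s × 3.6 = 215 km/h

215 km/h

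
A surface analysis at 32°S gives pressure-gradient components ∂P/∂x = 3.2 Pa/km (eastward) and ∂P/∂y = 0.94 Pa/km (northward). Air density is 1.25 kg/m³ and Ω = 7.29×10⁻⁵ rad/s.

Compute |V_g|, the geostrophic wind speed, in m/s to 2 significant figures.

35 m/s

Coriolis parameter at 32°S:
f = 2Ω sin φ = 2 × 7.29×10⁻⁵ × sin 32° = 7.73×10⁻⁵ s⁻¹
In the Southern Hemisphere f is negative: f = −7.73×10⁻⁵ s⁻¹.
Component geostrophic relations (x east, y north):
u_g = −(1/(fρ)) ∂P/∂y,  v_g = (1/(fρ)) ∂P/∂x
u_g = −(0.94×10⁻³)/(−7.73×10⁻⁵ × 1.25) = 9.73 m/s;  v_g = (3.2×10⁻³)/(−7.73×10⁻⁵ × 1.25) = −33.1 m/s
|V_g| = √(u_g² + v_g²) = 34.5 m/s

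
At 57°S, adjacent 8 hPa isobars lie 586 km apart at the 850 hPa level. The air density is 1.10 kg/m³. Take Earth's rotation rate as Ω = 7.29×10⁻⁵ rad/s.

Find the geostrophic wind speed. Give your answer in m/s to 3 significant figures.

10.1 m/s

Coriolis parameter at 57°S:
f = 2Ω sin φ = 2 × 7.29×10⁻⁵ × sin 57° = 1.22×10⁻⁴ s⁻¹
Pressure gradient: |∂P/∂n| = 800 Pa / 586000 m = 1.37×10⁻³ Pa/m
Geostrophic balance (pressure-gradient force = Coriolis force):
V_g = (1/(fρ)) |∂P/∂n| = 1.37×10⁻³ / (1.22×10⁻⁴ × 1.10) = 10.1 m/s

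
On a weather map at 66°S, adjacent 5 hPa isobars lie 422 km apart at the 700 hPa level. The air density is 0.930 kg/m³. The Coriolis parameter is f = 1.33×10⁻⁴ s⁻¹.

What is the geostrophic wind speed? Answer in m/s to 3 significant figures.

9.58 m/s

Pressure gradient: |∂P/∂n| = 500 Pa / 422000 m = 1.18×10⁻³ Pa/m
Geostrophic balance (pressure-gradient force = Coriolis force):
V_g = (1/(fρ)) |∂P/∂n| = 1.18×10⁻³ / (1.33×10⁻⁴ × 0.930) = 9.58 m/s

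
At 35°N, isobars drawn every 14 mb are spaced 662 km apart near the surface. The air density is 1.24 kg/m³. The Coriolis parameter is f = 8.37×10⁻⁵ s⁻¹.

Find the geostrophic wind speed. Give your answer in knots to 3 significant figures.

39.6 knots

Pressure gradient: |∂P/∂n| = 1400 Pa / 662000 m = 2.11×10⁻³ Pa/m
Geostrophic balance (pressure-gradient force = Coriolis force):
V_g = (1/(fρ)) |∂P/∂n| = 2.11×10⁻³ / (8.37×10⁻⁵ × 1.24) = 20.4 m/s
Converting: 20.4 m/s × 1.944 = 39.6 knots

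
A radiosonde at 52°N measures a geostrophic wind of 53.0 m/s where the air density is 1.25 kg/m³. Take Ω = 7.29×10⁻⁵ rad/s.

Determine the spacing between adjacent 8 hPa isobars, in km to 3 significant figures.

Coriolis parameter at 52°N:
f = 2Ω sin φ = 2 × 7.29×10⁻⁵ × sin 52° = 1.15×10⁻⁴ s⁻¹
Geostrophic balance rearranged: |∂P/∂n| = f ρ V_g
|∂P/∂n| = 1.15×10⁻⁴ × 1.25 × 53.0 = 7.61×10⁻³ Pa/m
Isobar spacing: Δn = ΔP/|∂P/∂n| = 800 Pa / 7.61×10⁻³ Pa/m = 105103 m ≈ 105 km

105 km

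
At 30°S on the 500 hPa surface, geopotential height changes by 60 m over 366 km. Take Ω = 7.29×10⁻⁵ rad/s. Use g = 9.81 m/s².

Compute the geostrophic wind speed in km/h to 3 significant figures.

79.4 km/h

Coriolis parameter at 30°S:
f = 2Ω sin φ = 2 × 7.29×10⁻⁵ × sin 30° = 7.29×10⁻⁵ s⁻¹
Height gradient: |∂Z/∂n| = 60 m / 366000 m = 1.64×10⁻⁴
On a pressure surface, geostrophic balance gives V_g = (g/f)|∂Z/∂n|:
V_g = 9.81 × 1.64×10⁻⁴ / 7.29×10⁻⁵ = 22.1 m/s
Converting: 22.1 m/s × 3.6 = 79.4 km/h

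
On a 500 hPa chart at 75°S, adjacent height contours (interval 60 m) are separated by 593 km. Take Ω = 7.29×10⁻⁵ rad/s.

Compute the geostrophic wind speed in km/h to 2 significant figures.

25 km/h

Coriolis parameter at 75°S:
f = 2Ω sin φ = 2 × 7.29×10⁻⁵ × sin 75° = 1.41×10⁻⁴ s⁻¹
Height gradient: |∂Z/∂n| = 60 m / 593000 m = 1.01×10⁻⁴
On a pressure surface, geostrophic balance gives V_g = (g/f)|∂Z/∂n|:
V_g = 9.81 × 1.01×10⁻⁴ / 1.41×10⁻⁴ = 7.05 m/s
Converting: 7.05 m/s × 3.6 = 25 km/h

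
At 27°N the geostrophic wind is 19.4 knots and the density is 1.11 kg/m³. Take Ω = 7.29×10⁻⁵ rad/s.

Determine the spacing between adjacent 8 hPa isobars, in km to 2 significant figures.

Coriolis parameter at 27°N:
f = 2Ω sin φ = 2 × 7.29×10⁻⁵ × sin 27° = 6.62×10⁻⁵ s⁻¹
Wind speed in SI: 19.4 knots = 9.98 m/s
Geostrophic balance rearranged: |∂P/∂n| = f ρ V_g
|∂P/∂n| = 6.62×10⁻⁵ × 1.11 × 9.98 = 7.33×10⁻⁴ Pa/m
Isobar spacing: Δn = ΔP/|∂P/∂n| = 800 Pa / 7.33×10⁻⁴ Pa/m = 1090995 m ≈ 1100 km

1100 km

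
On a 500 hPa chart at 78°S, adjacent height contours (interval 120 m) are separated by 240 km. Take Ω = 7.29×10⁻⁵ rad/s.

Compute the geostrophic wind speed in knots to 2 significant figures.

67 knots

Coriolis parameter at 78°S:
f = 2Ω sin φ = 2 × 7.29×10⁻⁵ × sin 78° = 1.43×10⁻⁴ s⁻¹
Height gradient: |∂Z/∂n| = 120 m / 240000 m = 5.00×10⁻⁴
On a pressure surface, geostrophic balance gives V_g = (g/f)|∂Z/∂n|:
V_g = 9.81 × 5.00×10⁻⁴ / 1.43×10⁻⁴ = 34.4 m/s
Converting: 34.4 m/s × 1.944 = 67 knots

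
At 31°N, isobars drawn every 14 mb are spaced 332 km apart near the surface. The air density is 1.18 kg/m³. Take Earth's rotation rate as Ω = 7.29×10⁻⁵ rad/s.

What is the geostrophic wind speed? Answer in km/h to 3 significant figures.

171 km/h

Coriolis parameter at 31°N:
f = 2Ω sin φ = 2 × 7.29×10⁻⁵ × sin 31° = 7.51×10⁻⁵ s⁻¹
Pressure gradient: |∂P/∂n| = 1400 Pa / 332000 m = 4.22×10⁻³ Pa/m
Geostrophic balance (pressure-gradient force = Coriolis force):
V_g = (1/(fρ)) |∂P/∂n| = 4.22×10⁻³ / (7.51×10⁻⁵ × 1.18) = 47.6 m/s
Converting: 47.6 m/s × 3.6 = 171 km/h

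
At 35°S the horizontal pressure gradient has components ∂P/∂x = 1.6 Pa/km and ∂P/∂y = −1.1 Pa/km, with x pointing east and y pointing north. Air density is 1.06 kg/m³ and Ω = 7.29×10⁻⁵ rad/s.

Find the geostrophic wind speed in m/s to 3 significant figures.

21.9 m/s

Coriolis parameter at 35°S:
f = 2Ω sin φ = 2 × 7.29×10⁻⁵ × sin 35° = 8.36×10⁻⁵ s⁻¹
In the Southern Hemisphere f is negative: f = −8.36×10⁻⁵ s⁻¹.
Component geostrophic relations (x east, y north):
u_g = −(1/(fρ)) ∂P/∂y,  v_g = (1/(fρ)) ∂P/∂x
u_g = −(−1.1×10⁻³)/(−8.36×10⁻⁵ × 1.06) = −12.4 m/s;  v_g = (1.6×10⁻³)/(−8.36×10⁻⁵ × 1.06) = −18.0 m/s
|V_g| = √(u_g² + v_g²) = 21.9 m/s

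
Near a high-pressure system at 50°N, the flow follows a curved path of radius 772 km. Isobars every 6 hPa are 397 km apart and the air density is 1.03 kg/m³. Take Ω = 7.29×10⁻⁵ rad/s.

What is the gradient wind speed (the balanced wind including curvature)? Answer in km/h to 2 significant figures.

58 km/h

Coriolis parameter at 50°N:
f = 2Ω sin φ = 2 × 7.29×10⁻⁵ × sin 50° = 1.12×10⁻⁴ s⁻¹
Pressure gradient: |∂P/∂n| = 600 Pa / 397000 m = 1.51×10⁻³ Pa/m
Geostrophic speed: V_g = |∂P/∂n|/(fρ) = 1.51×10⁻³/(1.12×10⁻⁴ × 1.03) = 13.1 m/s
Around a high, pressure-gradient force acts outward with centrifugal, so Coriolis balances both:
fV = (1/ρ)|∂P/∂n| + V²/R  →  V² − fR·V + fR·V_g = 0
With fR = 1.12×10⁻⁴ × 772×10³ m = 86.2 m/s:
V = [fR − √((fR)² − 4 fR V_g)]/2 = [86.2 − √(86.2² − 4×86.2×13.1)]/2 = 16.2 m/s
Supergeostrophic (V > V_g = 13.1 m/s), as expected around a high.
Converting: 16.2 m/s × 3.6 = 58 km/h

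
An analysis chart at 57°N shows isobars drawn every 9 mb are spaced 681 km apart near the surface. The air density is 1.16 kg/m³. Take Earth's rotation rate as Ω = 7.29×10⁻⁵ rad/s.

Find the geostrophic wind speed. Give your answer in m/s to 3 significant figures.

Coriolis parameter at 57°N:
f = 2Ω sin φ = 2 × 7.29×10⁻⁵ × sin 57° = 1.22×10⁻⁴ s⁻¹
Pressure gradient: |∂P/∂n| = 900 Pa / 681000 m = 1.32×10⁻³ Pa/m
Geostrophic balance (pressure-gradient force = Coriolis force):
V_g = (1/(fρ)) |∂P/∂n| = 1.32×10⁻³ / (1.22×10⁻⁴ × 1.16) = 9.32 m/s

9.32 m/s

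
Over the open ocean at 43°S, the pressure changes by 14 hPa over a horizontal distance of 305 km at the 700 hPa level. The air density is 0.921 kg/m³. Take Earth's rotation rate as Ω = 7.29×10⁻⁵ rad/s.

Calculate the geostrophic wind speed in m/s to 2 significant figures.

Coriolis parameter at 43°S:
f = 2Ω sin φ = 2 × 7.29×10⁻⁵ × sin 43° = 9.94×10⁻⁵ s⁻¹
Pressure gradient: |∂P/∂n| = 1400 Pa / 305000 m = 4.59×10⁻³ Pa/m
Geostrophic balance (pressure-gradient force = Coriolis force):
V_g = (1/(fρ)) |∂P/∂n| = 4.59×10⁻³ / (9.94×10⁻⁵ × 0.921) = 50.1 m/s

50 m/s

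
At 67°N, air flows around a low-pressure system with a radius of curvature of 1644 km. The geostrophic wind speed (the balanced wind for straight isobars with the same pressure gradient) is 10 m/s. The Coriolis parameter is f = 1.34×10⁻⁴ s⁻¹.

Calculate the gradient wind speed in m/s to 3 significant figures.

9.58 m/s

Around a low, centrifugal force acts outward with Coriolis, so pressure-gradient force balances both:
(1/ρ)|∂P/∂n| = fV + V²/R  →  V² + fR·V − fR·V_g = 0
With fR = 1.34×10⁻⁴ × 1644×10³ m = 220 m/s:
V = [−fR + √((fR)² + 4 fR V_g)]/2 = [−220 + √(220² + 4×220×10)]/2 = 9.58 m/s
Subgeostrophic (V < V_g = 10 m/s), as expected around a low.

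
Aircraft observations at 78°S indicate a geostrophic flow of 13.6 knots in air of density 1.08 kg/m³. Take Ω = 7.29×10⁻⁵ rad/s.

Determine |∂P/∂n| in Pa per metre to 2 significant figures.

Coriolis parameter at 78°S:
f = 2Ω sin φ = 2 × 7.29×10⁻⁵ × sin 78° = 1.43×10⁻⁴ s⁻¹
Wind speed in SI: 13.6 knots = 7.00 m/s
Geostrophic balance rearranged: |∂P/∂n| = f ρ V_g
|∂P/∂n| = 1.43×10⁻⁴ × 1.08 × 7.00 = 1.08×10⁻³ Pa/m

1.1×10⁻³ Pa/m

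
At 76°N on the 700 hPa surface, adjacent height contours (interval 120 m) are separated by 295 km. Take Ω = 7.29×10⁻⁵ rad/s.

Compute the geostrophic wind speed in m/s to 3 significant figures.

28.2 m/s

Coriolis parameter at 76°N:
f = 2Ω sin φ = 2 × 7.29×10⁻⁵ × sin 76° = 1.41×10⁻⁴ s⁻¹
Height gradient: |∂Z/∂n| = 120 m / 295000 m = 4.07×10⁻⁴
On a pressure surface, geostrophic balance gives V_g = (g/f)|∂Z/∂n|:
V_g = 9.81 × 4.07×10⁻⁴ / 1.41×10⁻⁴ = 28.2 m/s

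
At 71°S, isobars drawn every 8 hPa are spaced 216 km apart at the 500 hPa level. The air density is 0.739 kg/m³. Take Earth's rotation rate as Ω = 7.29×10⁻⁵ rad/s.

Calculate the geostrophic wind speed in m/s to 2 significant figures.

36 m/s

Coriolis parameter at 71°S:
f = 2Ω sin φ = 2 × 7.29×10⁻⁵ × sin 71° = 1.38×10⁻⁴ s⁻¹
Pressure gradient: |∂P/∂n| = 800 Pa / 216000 m = 3.70×10⁻³ Pa/m
Geostrophic balance (pressure-gradient force = Coriolis force):
V_g = (1/(fρ)) |∂P/∂n| = 3.70×10⁻³ / (1.38×10⁻⁴ × 0.739) = 36.4 m/s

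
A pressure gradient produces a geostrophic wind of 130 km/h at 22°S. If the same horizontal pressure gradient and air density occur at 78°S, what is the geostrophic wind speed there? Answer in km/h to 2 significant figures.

With the same pressure gradient and density, V_g ∝ 1/f ∝ 1/sin φ.
V₂ = V₁ · sin φ₁ / sin φ₂ = 130 × sin 22° / sin 78°
V₂ = 130 × 0.3746/0.9781 = 50 km/h

50 km/h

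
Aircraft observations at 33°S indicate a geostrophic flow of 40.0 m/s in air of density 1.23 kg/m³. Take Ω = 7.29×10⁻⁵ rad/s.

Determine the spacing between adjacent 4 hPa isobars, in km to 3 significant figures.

Coriolis parameter at 33°S:
f = 2Ω sin φ = 2 × 7.29×10⁻⁵ × sin 33° = 7.94×10⁻⁵ s⁻¹
Geostrophic balance rearranged: |∂P/∂n| = f ρ V_g
|∂P/∂n| = 7.94×10⁻⁵ × 1.23 × 40.0 = 3.91×10⁻³ Pa/m
Isobar spacing: Δn = ΔP/|∂P/∂n| = 400 Pa / 3.91×10⁻³ Pa/m = 102383 m ≈ 102 km

102 km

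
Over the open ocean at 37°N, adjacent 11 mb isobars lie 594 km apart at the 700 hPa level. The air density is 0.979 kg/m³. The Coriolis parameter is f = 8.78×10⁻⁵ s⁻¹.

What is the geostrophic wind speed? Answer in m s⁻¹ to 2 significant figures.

22 m s⁻¹

Pressure gradient: |∂P/∂n| = 1100 Pa / 594000 m = 1.85×10⁻³ Pa/m
Geostrophic balance (pressure-gradient force = Coriolis force):
V_g = (1/(fρ)) |∂P/∂n| = 1.85×10⁻³ / (8.78×10⁻⁵ × 0.979) = 21.5 m/s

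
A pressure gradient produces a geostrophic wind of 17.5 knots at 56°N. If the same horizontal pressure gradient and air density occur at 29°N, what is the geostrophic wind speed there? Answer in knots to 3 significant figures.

With the same pressure gradient and density, V_g ∝ 1/f ∝ 1/sin φ.
V₂ = V₁ · sin φ₁ / sin φ₂ = 17.5 × sin 56° / sin 29°
V₂ = 17.5 × 0.8290/0.4848 = 29.9 knots

29.9 knots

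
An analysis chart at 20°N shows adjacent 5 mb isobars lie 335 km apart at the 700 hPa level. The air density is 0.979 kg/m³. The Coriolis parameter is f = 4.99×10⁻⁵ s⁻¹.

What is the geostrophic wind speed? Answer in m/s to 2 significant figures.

31 m/s

Pressure gradient: |∂P/∂n| = 500 Pa / 335000 m = 1.49×10⁻³ Pa/m
Geostrophic balance (pressure-gradient force = Coriolis force):
V_g = (1/(fρ)) |∂P/∂n| = 1.49×10⁻³ / (4.99×10⁻⁵ × 0.979) = 30.6 m/s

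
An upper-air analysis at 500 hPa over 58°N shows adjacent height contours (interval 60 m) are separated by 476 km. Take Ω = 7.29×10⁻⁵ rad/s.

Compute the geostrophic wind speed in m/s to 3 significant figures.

Coriolis parameter at 58°N:
f = 2Ω sin φ = 2 × 7.29×10⁻⁵ × sin 58° = 1.24×10⁻⁴ s⁻¹
Height gradient: |∂Z/∂n| = 60 m / 476000 m = 1.26×10⁻⁴
On a pressure surface, geostrophic balance gives V_g = (g/f)|∂Z/∂n|:
V_g = 9.81 × 1.26×10⁻⁴ / 1.24×10⁻⁴ = 10.0 m/s

10.0 m/s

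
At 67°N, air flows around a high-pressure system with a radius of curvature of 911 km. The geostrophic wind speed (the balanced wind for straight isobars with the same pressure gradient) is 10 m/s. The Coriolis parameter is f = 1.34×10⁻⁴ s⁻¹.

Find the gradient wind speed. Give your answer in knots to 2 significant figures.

21 knots

Around a high, pressure-gradient force acts outward with centrifugal, so Coriolis balances both:
fV = (1/ρ)|∂P/∂n| + V²/R  →  V² − fR·V + fR·V_g = 0
With fR = 1.34×10⁻⁴ × 911×10³ m = 122 m/s:
V = [fR − √((fR)² − 4 fR V_g)]/2 = [122 − √(122² − 4×122×10)]/2 = 11 m/s
Supergeostrophic (V > V_g = 10 m/s), as expected around a high.
Converting: 11 m/s × 1.944 = 21 knots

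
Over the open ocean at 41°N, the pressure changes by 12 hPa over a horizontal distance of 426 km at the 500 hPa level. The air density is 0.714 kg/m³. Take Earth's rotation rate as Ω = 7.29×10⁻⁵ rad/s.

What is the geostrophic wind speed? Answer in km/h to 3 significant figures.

148 km/h

Coriolis parameter at 41°N:
f = 2Ω sin φ = 2 × 7.29×10⁻⁵ × sin 41° = 9.57×10⁻⁵ s⁻¹
Pressure gradient: |∂P/∂n| = 1200 Pa / 426000 m = 2.82×10⁻³ Pa/m
Geostrophic balance (pressure-gradient force = Coriolis force):
V_g = (1/(fρ)) |∂P/∂n| = 2.82×10⁻³ / (9.57×10⁻⁵ × 0.714) = 41.2 m/s
Converting: 41.2 m/s × 3.6 = 148 km/h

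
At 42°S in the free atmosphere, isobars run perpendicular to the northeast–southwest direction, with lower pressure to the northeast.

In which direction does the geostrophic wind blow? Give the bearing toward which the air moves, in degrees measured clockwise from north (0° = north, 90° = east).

315°

The pressure-gradient force points toward the northeast (bearing 045°).
Geostrophic balance: in the Southern Hemisphere the Coriolis force deflects motion to the left, so the geostrophic wind blows 90° to the left of the pressure-gradient force (low pressure on the right).
Rotating 045° by 90° counterclockwise gives 315° — the wind blows toward the northwest.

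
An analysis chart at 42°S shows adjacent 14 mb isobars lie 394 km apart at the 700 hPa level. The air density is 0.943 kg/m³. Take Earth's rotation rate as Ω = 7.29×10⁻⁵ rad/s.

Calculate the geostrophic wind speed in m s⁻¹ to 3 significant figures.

38.6 m s⁻¹

Coriolis parameter at 42°S:
f = 2Ω sin φ = 2 × 7.29×10⁻⁵ × sin 42° = 9.76×10⁻⁵ s⁻¹
Pressure gradient: |∂P/∂n| = 1400 Pa / 394000 m = 3.55×10⁻³ Pa/m
Geostrophic balance (pressure-gradient force = Coriolis force):
V_g = (1/(fρ)) |∂P/∂n| = 3.55×10⁻³ / (9.76×10⁻⁵ × 0.943) = 38.6 m/s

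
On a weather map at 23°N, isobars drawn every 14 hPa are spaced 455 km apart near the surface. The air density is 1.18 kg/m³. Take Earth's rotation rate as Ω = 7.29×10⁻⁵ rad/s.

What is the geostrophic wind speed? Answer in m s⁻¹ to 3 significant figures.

Coriolis parameter at 23°N:
f = 2Ω sin φ = 2 × 7.29×10⁻⁵ × sin 23° = 5.70×10⁻⁵ s⁻¹
Pressure gradient: |∂P/∂n| = 1400 Pa / 455000 m = 3.08×10⁻³ Pa/m
Geostrophic balance (pressure-gradient force = Coriolis force):
V_g = (1/(fρ)) |∂P/∂n| = 3.08×10⁻³ / (5.70×10⁻⁵ × 1.18) = 45.8 m/s

45.8 m s⁻¹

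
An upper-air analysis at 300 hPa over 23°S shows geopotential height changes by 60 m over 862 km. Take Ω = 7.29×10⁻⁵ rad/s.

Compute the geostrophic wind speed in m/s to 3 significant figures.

Coriolis parameter at 23°S:
f = 2Ω sin φ = 2 × 7.29×10⁻⁵ × sin 23° = 5.70×10⁻⁵ s⁻¹
Height gradient: |∂Z/∂n| = 60 m / 862000 m = 6.96×10⁻⁵
On a pressure surface, geostrophic balance gives V_g = (g/f)|∂Z/∂n|:
V_g = 9.81 × 6.96×10⁻⁵ / 5.70×10⁻⁵ = 12.0 m/s

12.0 m/s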